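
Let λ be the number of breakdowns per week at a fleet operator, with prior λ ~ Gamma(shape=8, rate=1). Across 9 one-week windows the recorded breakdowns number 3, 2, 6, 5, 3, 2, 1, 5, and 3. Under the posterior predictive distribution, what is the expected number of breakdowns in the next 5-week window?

Total count: 3 + 2 + 6 + 5 + 3 + 2 + 1 + 5 + 3 = 30.
Total exposure: 9 weeks.
By Gamma–Poisson conjugacy, the posterior is Gamma(α + Σx, β + Σt) = Gamma(8 + 30, 1 + 9) = Gamma(38, 10).
Predictive mean over a 5-week window = T·E[λ|data] = 5·38/10 = 19.

19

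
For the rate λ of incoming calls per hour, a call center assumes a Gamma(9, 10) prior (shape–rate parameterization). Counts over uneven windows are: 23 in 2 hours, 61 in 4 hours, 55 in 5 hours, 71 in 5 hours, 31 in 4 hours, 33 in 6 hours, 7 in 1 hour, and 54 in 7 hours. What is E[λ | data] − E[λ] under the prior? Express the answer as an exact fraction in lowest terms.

Total count: 23 + 61 + 55 + 71 + 31 + 33 + 7 + 54 = 335.
Total exposure: 2 + 4 + 5 + 5 + 4 + 6 + 1 + 7 = 34 hours.
Gamma(α, β) with Poisson data over total exposure Σt gives posterior Gamma(α+Σx, β+Σt) = Gamma(344, 44).
Posterior mean = 344/44 = 86/11; prior mean = 9/10 = 9/10. Difference = 86/11 − 9/10 = 761/110.

761/110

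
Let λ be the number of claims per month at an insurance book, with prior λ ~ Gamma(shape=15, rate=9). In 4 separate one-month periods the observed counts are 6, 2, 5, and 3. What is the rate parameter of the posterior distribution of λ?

13

Total count: 6 + 2 + 5 + 3 = 16.
Total exposure: 4 months.
Posterior: α' = 15 + 16 = 31, β' = 9 + 4 = 13.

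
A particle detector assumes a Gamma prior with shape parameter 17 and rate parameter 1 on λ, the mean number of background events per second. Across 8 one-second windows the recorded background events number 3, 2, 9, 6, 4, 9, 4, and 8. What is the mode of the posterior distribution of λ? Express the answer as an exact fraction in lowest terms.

61/9

Total count: 3 + 2 + 9 + 6 + 4 + 9 + 4 + 8 = 45.
Total exposure: 8 seconds.
Posterior: α' = 17 + 45 = 62, β' = 1 + 8 = 9.
Posterior mode = (α'−1)/β' = 61/9.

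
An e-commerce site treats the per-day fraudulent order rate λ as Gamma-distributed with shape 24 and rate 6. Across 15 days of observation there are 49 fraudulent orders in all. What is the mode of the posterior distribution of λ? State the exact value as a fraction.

24/7

Total count 49 over total exposure 15 days.
Conjugate update: add total count to the shape and total exposure to the rate, giving Gamma(73, 21).
Posterior mode = (α'−1)/β' = 72/21 = 24/7.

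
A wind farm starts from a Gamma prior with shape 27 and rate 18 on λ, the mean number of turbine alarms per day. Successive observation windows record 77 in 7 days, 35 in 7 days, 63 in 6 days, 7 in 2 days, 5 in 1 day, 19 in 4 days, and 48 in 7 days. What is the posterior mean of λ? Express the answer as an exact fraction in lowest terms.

Total count: 77 + 35 + 63 + 7 + 5 + 19 + 48 = 254.
Total exposure: 7 + 7 + 6 + 2 + 1 + 4 + 7 = 34 days.
By Gamma–Poisson conjugacy, the posterior is Gamma(α + Σx, β + Σt) = Gamma(27 + 254, 18 + 34) = Gamma(281, 52).
Posterior mean = α'/β' = 281/52.

281/52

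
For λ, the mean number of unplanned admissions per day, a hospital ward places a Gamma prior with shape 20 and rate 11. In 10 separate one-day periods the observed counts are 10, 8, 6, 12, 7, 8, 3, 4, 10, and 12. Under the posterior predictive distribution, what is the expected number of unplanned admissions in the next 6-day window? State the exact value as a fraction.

200/7

Total count: 10 + 8 + 6 + 12 + 7 + 8 + 3 + 4 + 10 + 12 = 80.
Total exposure: 10 days.
Posterior: α' = 20 + 80 = 100, β' = 11 + 10 = 21.
Predictive mean over a 6-day window = T·E[λ|data] = 6·100/21 = 200/7.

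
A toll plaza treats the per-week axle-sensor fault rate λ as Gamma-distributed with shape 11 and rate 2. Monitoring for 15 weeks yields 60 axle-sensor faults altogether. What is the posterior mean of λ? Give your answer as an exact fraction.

Total count 60 over total exposure 15 weeks.
By Gamma–Poisson conjugacy, the posterior is Gamma(α + Σx, β + Σt) = Gamma(11 + 60, 2 + 15) = Gamma(71, 17).
Posterior mean = α'/β' = 71/17.

71/17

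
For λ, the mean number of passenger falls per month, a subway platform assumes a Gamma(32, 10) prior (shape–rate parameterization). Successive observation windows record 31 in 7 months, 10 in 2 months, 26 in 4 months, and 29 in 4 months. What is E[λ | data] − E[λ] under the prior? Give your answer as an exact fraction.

208/135

Total count: 31 + 10 + 26 + 29 = 96.
Total exposure: 7 + 2 + 4 + 4 = 17 months.
By Gamma–Poisson conjugacy, the posterior is Gamma(α + Σx, β + Σt) = Gamma(32 + 96, 10 + 17) = Gamma(128, 27).
Posterior mean = 128/27 = 128/27; prior mean = 32/10 = 16/5. Difference = 128/27 − 16/5 = 208/135.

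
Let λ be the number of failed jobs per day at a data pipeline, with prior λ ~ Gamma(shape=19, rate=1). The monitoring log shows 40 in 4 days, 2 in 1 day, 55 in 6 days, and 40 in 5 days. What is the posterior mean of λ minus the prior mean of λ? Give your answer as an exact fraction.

-167/17

Total count: 40 + 2 + 55 + 40 = 137.
Total exposure: 4 + 1 + 6 + 5 = 16 days.
Posterior: α' = 19 + 137 = 156, β' = 1 + 16 = 17.
Posterior mean = 156/17 = 156/17; prior mean = 19/1 = 19. Difference = 156/17 − 19 = -167/17.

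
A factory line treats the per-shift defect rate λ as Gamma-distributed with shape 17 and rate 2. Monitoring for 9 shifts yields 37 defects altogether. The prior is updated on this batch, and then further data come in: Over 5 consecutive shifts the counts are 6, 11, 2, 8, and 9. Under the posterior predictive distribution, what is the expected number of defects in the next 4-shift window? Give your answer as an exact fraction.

45/2

Total count 37 over total exposure 9 shifts.
After the first batch: Gamma(17 + 37, 2 + 9) = Gamma(54, 11).
Total count: 6 + 11 + 2 + 8 + 9 = 36.
Total exposure: 5 shifts.
After the second batch: Gamma(54 + 36, 11 + 5) = Gamma(90, 16).
Predictive mean over a 4-shift window = T·E[λ|data] = 4·90/16 = 45/2.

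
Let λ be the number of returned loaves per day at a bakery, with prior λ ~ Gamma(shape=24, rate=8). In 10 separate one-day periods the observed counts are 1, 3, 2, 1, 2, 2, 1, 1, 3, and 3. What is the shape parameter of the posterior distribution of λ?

43

Total count: 1 + 3 + 2 + 1 + 2 + 2 + 1 + 1 + 3 + 3 = 19.
Total exposure: 10 days.
By Gamma–Poisson conjugacy, the posterior is Gamma(α + Σx, β + Σt) = Gamma(24 + 19, 8 + 10) = Gamma(43, 18).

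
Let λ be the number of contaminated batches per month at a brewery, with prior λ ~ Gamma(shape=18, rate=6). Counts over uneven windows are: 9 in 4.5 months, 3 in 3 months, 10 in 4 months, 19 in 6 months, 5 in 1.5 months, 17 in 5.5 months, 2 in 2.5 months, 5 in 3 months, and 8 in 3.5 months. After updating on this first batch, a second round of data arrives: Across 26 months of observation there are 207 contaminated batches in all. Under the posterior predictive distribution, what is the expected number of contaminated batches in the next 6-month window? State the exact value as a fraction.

3636/131

Total count: 9 + 3 + 10 + 19 + 5 + 17 + 2 + 5 + 8 = 78.
Total exposure: 4.5 + 3 + 4 + 6 + 1.5 + 5.5 + 2.5 + 3 + 3.5 = 33.5 months.
After the first batch: Gamma(18 + 78, 6 + 33.5) = Gamma(96, 79/2).
Total count 207 over total exposure 26 months.
After the second batch: Gamma(96 + 207, 79/2 + 26) = Gamma(303, 131/2).
Predictive mean over a 6-month window = T·E[λ|data] = 6·303/(131/2) = 3636/131.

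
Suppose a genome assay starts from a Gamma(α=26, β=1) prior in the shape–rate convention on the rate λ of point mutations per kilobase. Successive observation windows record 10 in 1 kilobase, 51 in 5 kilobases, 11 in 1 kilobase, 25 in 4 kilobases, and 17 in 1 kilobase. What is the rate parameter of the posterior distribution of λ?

13

Total count: 10 + 51 + 11 + 25 + 17 = 114.
Total exposure: 1 + 5 + 1 + 4 + 1 = 12 kilobases.
By Gamma–Poisson conjugacy, the posterior is Gamma(α + Σx, β + Σt) = Gamma(26 + 114, 1 + 12) = Gamma(140, 13).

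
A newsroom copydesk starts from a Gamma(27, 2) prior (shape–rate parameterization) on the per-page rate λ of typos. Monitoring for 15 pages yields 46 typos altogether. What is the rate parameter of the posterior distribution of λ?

Total count 46 over total exposure 15 pages.
Conjugate update: add total count to the shape and total exposure to the rate, giving Gamma(73, 17).

17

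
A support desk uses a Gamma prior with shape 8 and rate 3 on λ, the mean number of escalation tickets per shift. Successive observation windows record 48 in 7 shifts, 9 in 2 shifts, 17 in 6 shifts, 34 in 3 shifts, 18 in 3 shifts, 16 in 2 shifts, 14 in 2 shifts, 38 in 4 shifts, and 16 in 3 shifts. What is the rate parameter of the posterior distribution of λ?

Total count: 48 + 9 + 17 + 34 + 18 + 16 + 14 + 38 + 16 = 210.
Total exposure: 7 + 2 + 6 + 3 + 3 + 2 + 2 + 4 + 3 = 32 shifts.
The Gamma prior is conjugate for the Poisson rate, so λ | data ~ Gamma(8+210, 3+32) = Gamma(218, 35).

35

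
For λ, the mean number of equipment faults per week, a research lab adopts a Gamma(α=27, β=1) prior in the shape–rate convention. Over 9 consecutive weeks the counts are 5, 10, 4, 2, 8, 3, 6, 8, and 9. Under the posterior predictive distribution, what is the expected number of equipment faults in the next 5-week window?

Total count: 5 + 10 + 4 + 2 + 8 + 3 + 6 + 8 + 9 = 55.
Total exposure: 9 weeks.
Conjugate update: add total count to the shape and total exposure to the rate, giving Gamma(82, 10).
Predictive mean over a 5-week window = T·E[λ|data] = 5·82/10 = 41.

41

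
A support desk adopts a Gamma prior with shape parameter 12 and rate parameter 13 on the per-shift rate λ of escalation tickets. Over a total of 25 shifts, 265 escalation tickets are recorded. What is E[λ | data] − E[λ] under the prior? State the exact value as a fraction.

3145/494

Total count 265 over total exposure 25 shifts.
The Gamma prior is conjugate for the Poisson rate, so λ | data ~ Gamma(12+265, 13+25) = Gamma(277, 38).
Posterior mean = 277/38 = 277/38; prior mean = 12/13 = 12/13. Difference = 277/38 − 12/13 = 3145/494.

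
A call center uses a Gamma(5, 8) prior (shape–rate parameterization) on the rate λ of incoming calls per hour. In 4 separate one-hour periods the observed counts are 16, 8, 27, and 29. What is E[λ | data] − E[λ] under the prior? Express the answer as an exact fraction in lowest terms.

Total count: 16 + 8 + 27 + 29 = 80.
Total exposure: 4 hours.
Posterior: α' = 5 + 80 = 85, β' = 8 + 4 = 12.
Posterior mean = 85/12 = 85/12; prior mean = 5/8 = 5/8. Difference = 85/12 − 5/8 = 155/24.

155/24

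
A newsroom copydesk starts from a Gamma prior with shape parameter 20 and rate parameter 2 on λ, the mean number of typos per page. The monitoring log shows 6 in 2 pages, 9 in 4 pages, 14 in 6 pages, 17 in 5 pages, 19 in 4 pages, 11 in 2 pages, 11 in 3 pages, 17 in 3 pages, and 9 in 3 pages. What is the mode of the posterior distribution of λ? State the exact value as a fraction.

Total count: 6 + 9 + 14 + 17 + 19 + 11 + 11 + 17 + 9 = 113.
Total exposure: 2 + 4 + 6 + 5 + 4 + 2 + 3 + 3 + 3 = 32 pages.
Posterior: α' = 20 + 113 = 133, β' = 2 + 32 = 34.
Posterior mode = (α'−1)/β' = 132/34 = 66/17.

66/17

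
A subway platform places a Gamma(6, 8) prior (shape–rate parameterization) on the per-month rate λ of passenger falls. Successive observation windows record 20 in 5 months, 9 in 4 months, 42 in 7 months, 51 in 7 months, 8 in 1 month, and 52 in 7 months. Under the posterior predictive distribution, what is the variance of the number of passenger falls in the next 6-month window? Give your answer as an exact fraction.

Total count: 20 + 9 + 42 + 51 + 8 + 52 = 182.
Total exposure: 5 + 4 + 7 + 7 + 1 + 7 = 31 months.
The Gamma prior is conjugate for the Poisson rate, so λ | data ~ Gamma(6+182, 8+31) = Gamma(188, 39).
The posterior predictive for a window of length T is Negative Binomial with variance T·α'·(β'+T)/β'² = 6·188·45/1521 = 5640/169.

5640/169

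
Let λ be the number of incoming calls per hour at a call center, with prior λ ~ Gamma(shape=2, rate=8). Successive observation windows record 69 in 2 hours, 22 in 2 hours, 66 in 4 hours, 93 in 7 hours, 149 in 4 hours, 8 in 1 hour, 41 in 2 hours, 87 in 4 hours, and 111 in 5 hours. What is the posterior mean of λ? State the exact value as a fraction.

Total count: 69 + 22 + 66 + 93 + 149 + 8 + 41 + 87 + 111 = 646.
Total exposure: 2 + 2 + 4 + 7 + 4 + 1 + 2 + 4 + 5 = 31 hours.
Posterior: α' = 2 + 646 = 648, β' = 8 + 31 = 39.
Posterior mean = α'/β' = 648/39 = 216/13.

216/13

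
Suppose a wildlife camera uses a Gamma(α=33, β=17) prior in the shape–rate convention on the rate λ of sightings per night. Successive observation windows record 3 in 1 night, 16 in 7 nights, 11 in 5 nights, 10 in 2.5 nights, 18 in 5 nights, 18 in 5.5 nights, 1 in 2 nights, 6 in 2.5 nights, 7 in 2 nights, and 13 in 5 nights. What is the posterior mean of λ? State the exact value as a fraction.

272/109

Total count: 3 + 16 + 11 + 10 + 18 + 18 + 1 + 6 + 7 + 13 = 103.
Total exposure: 1 + 7 + 5 + 2.5 + 5 + 5.5 + 2 + 2.5 + 2 + 5 = 37.5 nights.
Posterior: α' = 33 + 103 = 136, β' = 17 + 37.5 = 109/2.
Posterior mean = α'/β' = 136/(109/2) = 272/109.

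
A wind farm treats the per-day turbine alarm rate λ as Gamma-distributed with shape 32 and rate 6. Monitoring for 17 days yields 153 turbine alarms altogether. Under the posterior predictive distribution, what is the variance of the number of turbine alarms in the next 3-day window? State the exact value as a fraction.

14430/529

Total count 153 over total exposure 17 days.
Conjugate update: add total count to the shape and total exposure to the rate, giving Gamma(185, 23).
The posterior predictive for a window of length T is Negative Binomial with variance T·α'·(β'+T)/β'² = 3·185·26/529 = 14430/529.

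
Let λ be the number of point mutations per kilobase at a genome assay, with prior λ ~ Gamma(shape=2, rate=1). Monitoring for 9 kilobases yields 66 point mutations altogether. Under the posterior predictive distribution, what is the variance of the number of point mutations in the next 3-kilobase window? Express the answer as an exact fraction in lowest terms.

Total count 66 over total exposure 9 kilobases.
Gamma(α, β) with Poisson data over total exposure Σt gives posterior Gamma(α+Σx, β+Σt) = Gamma(68, 10).
The posterior predictive for a window of length T is Negative Binomial with variance T·α'·(β'+T)/β'² = 3·68·13/100 = 663/25.

663/25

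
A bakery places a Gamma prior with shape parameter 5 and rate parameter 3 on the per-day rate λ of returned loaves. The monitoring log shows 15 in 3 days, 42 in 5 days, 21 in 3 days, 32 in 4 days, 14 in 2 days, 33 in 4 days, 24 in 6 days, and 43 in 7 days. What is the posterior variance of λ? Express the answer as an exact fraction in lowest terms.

229/1369

Total count: 15 + 42 + 21 + 32 + 14 + 33 + 24 + 43 = 224.
Total exposure: 3 + 5 + 3 + 4 + 2 + 4 + 6 + 7 = 34 days.
By Gamma–Poisson conjugacy, the posterior is Gamma(α + Σx, β + Σt) = Gamma(5 + 224, 3 + 34) = Gamma(229, 37).
Posterior variance = α'/β'² = 229/1369.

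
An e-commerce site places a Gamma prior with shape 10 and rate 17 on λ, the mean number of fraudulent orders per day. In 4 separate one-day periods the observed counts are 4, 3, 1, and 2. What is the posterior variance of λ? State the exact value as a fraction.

20/441

Total count: 4 + 3 + 1 + 2 = 10.
Total exposure: 4 days.
The Gamma prior is conjugate for the Poisson rate, so λ | data ~ Gamma(10+10, 17+4) = Gamma(20, 21).
Posterior variance = α'/β'² = 20/441.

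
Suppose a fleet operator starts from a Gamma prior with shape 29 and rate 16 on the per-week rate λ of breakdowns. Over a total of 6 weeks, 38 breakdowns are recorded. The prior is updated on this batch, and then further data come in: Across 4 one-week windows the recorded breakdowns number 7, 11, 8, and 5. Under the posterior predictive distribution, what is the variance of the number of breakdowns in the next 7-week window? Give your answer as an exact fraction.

11319/338

Total count 38 over total exposure 6 weeks.
After the first batch: Gamma(29 + 38, 16 + 6) = Gamma(67, 22).
Total count: 7 + 11 + 8 + 5 = 31.
Total exposure: 4 weeks.
After the second batch: Gamma(67 + 31, 22 + 4) = Gamma(98, 26).
The posterior predictive for a window of length T is Negative Binomial with variance T·α'·(β'+T)/β'² = 7·98·33/676 = 11319/338.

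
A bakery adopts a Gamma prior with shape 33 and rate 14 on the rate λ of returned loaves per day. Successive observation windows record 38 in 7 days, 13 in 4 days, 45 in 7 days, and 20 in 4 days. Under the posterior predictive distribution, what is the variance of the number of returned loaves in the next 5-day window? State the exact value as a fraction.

30545/1296

Total count: 38 + 13 + 45 + 20 = 116.
Total exposure: 7 + 4 + 7 + 4 = 22 days.
Posterior: α' = 33 + 116 = 149, β' = 14 + 22 = 36.
The posterior predictive for a window of length T is Negative Binomial with variance T·α'·(β'+T)/β'² = 5·149·41/1296 = 30545/1296.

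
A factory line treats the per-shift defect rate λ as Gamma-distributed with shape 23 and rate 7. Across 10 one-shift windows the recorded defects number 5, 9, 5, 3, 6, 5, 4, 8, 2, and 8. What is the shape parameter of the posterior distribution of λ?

Total count: 5 + 9 + 5 + 3 + 6 + 5 + 4 + 8 + 2 + 8 = 55.
Total exposure: 10 shifts.
Conjugate update: add total count to the shape and total exposure to the rate, giving Gamma(78, 17).

78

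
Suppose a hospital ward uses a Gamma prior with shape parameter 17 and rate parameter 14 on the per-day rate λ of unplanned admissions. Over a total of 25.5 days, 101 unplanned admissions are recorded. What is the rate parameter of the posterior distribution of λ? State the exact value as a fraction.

Total count 101 over total exposure 25.5 days.
Gamma(α, β) with Poisson data over total exposure Σt gives posterior Gamma(α+Σx, β+Σt) = Gamma(118, 79/2).

79/2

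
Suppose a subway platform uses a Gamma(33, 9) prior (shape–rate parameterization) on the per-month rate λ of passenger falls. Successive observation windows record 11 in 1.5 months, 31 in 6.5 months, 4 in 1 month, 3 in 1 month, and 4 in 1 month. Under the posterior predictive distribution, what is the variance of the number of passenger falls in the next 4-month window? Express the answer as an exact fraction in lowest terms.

Total count: 11 + 31 + 4 + 3 + 4 = 53.
Total exposure: 1.5 + 6.5 + 1 + 1 + 1 = 11 months.
Gamma(α, β) with Poisson data over total exposure Σt gives posterior Gamma(α+Σx, β+Σt) = Gamma(86, 20).
The posterior predictive for a window of length T is Negative Binomial with variance T·α'·(β'+T)/β'² = 4·86·24/400 = 516/25.

516/25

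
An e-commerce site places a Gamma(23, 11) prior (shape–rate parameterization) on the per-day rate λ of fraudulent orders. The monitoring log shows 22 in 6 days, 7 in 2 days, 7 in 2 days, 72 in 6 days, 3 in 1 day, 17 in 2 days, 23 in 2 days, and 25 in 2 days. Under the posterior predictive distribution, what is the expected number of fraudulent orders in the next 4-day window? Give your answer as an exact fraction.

398/17

Total count: 22 + 7 + 7 + 72 + 3 + 17 + 23 + 25 = 176.
Total exposure: 6 + 2 + 2 + 6 + 1 + 2 + 2 + 2 = 23 days.
By Gamma–Poisson conjugacy, the posterior is Gamma(α + Σx, β + Σt) = Gamma(23 + 176, 11 + 23) = Gamma(199, 34).
Predictive mean over a 4-day window = T·E[λ|data] = 4·199/34 = 398/17.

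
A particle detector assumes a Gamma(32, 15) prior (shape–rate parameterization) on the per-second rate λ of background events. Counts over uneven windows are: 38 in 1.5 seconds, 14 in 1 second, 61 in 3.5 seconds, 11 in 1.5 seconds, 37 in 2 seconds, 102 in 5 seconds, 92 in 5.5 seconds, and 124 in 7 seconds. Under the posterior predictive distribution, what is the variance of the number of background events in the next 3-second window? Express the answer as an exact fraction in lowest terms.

Total count: 38 + 14 + 61 + 11 + 37 + 102 + 92 + 124 = 479.
Total exposure: 1.5 + 1 + 3.5 + 1.5 + 2 + 5 + 5.5 + 7 = 27 seconds.
By Gamma–Poisson conjugacy, the posterior is Gamma(α + Σx, β + Σt) = Gamma(32 + 479, 15 + 27) = Gamma(511, 42).
The posterior predictive for a window of length T is Negative Binomial with variance T·α'·(β'+T)/β'² = 3·511·45/1764 = 1095/28.

1095/28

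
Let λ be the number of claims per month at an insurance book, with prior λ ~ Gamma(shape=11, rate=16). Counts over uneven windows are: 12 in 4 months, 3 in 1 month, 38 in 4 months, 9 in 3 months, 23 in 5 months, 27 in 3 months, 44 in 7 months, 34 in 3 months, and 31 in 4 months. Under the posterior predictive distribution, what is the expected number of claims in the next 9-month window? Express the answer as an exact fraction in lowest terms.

Total count: 12 + 3 + 38 + 9 + 23 + 27 + 44 + 34 + 31 = 221.
Total exposure: 4 + 1 + 4 + 3 + 5 + 3 + 7 + 3 + 4 = 34 months.
Conjugate update: add total count to the shape and total exposure to the rate, giving Gamma(232, 50).
Predictive mean over a 9-month window = T·E[λ|data] = 9·232/50 = 1044/25.

1044/25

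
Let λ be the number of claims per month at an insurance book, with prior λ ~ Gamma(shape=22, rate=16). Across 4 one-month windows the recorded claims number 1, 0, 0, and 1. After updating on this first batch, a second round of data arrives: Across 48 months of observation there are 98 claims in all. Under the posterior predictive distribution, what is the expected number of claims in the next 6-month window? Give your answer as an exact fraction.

183/17

Total count: 1 + 0 + 0 + 1 = 2.
Total exposure: 4 months.
After the first batch: Gamma(22 + 2, 16 + 4) = Gamma(24, 20).
Total count 98 over total exposure 48 months.
After the second batch: Gamma(24 + 98, 20 + 48) = Gamma(122, 68).
Predictive mean over a 6-month window = T·E[λ|data] = 6·122/68 = 183/17.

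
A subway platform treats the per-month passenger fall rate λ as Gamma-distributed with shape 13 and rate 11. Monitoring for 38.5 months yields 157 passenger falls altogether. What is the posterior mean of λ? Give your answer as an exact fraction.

Total count 157 over total exposure 38.5 months.
Gamma(α, β) with Poisson data over total exposure Σt gives posterior Gamma(α+Σx, β+Σt) = Gamma(170, 99/2).
Posterior mean = α'/β' = 170/(99/2) = 340/99.

340/99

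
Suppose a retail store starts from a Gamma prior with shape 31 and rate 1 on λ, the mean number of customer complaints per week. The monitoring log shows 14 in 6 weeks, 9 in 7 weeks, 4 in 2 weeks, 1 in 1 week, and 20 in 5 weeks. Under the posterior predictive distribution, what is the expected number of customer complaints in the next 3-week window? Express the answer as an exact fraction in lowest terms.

237/22

Total count: 14 + 9 + 4 + 1 + 20 = 48.
Total exposure: 6 + 7 + 2 + 1 + 5 = 21 weeks.
Posterior: α' = 31 + 48 = 79, β' = 1 + 21 = 22.
Predictive mean over a 3-week window = T·E[λ|data] = 3·79/22 = 237/22.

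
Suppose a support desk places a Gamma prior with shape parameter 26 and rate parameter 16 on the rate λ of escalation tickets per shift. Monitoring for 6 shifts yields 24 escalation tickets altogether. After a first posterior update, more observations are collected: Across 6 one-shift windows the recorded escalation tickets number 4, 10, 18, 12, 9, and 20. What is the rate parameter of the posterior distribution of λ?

Total count 24 over total exposure 6 shifts.
After the first batch: Gamma(26 + 24, 16 + 6) = Gamma(50, 22).
Total count: 4 + 10 + 18 + 12 + 9 + 20 = 73.
Total exposure: 6 shifts.
After the second batch: Gamma(50 + 73, 22 + 6) = Gamma(123, 28).

28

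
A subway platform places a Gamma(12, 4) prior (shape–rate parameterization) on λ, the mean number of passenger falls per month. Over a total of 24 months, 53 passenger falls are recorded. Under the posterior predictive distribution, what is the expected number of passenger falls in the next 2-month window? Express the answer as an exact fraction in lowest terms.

65/14

Total count 53 over total exposure 24 months.
Posterior: α' = 12 + 53 = 65, β' = 4 + 24 = 28.
Predictive mean over a 2-month window = T·E[λ|data] = 2·65/28 = 65/14.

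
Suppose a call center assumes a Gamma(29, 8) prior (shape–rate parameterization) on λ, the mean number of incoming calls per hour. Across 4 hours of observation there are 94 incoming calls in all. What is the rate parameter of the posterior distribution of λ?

Total count 94 over total exposure 4 hours.
Posterior: α' = 29 + 94 = 123, β' = 8 + 4 = 12.

12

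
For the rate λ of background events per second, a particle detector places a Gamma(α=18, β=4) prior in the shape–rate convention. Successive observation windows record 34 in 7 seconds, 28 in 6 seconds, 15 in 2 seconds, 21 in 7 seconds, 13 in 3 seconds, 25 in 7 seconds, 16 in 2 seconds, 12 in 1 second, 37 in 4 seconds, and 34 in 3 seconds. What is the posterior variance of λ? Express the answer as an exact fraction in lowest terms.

11/92

Total count: 34 + 28 + 15 + 21 + 13 + 25 + 16 + 12 + 37 + 34 = 235.
Total exposure: 7 + 6 + 2 + 7 + 3 + 7 + 2 + 1 + 4 + 3 = 42 seconds.
Gamma(α, β) with Poisson data over total exposure Σt gives posterior Gamma(α+Σx, β+Σt) = Gamma(253, 46).
Posterior variance = α'/β'² = 253/2116 = 11/92.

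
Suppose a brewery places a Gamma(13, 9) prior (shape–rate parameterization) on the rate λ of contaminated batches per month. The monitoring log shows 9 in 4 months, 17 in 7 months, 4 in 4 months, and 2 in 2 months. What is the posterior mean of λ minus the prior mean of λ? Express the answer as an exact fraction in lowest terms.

Total count: 9 + 17 + 4 + 2 = 32.
Total exposure: 4 + 7 + 4 + 2 = 17 months.
Posterior: α' = 13 + 32 = 45, β' = 9 + 17 = 26.
Posterior mean = 45/26 = 45/26; prior mean = 13/9 = 13/9. Difference = 45/26 − 13/9 = 67/234.

67/234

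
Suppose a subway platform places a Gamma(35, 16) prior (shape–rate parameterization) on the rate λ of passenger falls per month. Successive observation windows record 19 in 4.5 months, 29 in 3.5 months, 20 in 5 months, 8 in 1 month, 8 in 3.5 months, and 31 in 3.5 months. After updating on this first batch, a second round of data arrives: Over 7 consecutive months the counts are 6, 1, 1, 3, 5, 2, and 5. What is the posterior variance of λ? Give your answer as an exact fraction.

173/1936

Total count: 19 + 29 + 20 + 8 + 8 + 31 = 115.
Total exposure: 4.5 + 3.5 + 5 + 1 + 3.5 + 3.5 = 21 months.
After the first batch: Gamma(35 + 115, 16 + 21) = Gamma(150, 37).
Total count: 6 + 1 + 1 + 3 + 5 + 2 + 5 = 23.
Total exposure: 7 months.
After the second batch: Gamma(150 + 23, 37 + 7) = Gamma(173, 44).
Posterior variance = α'/β'² = 173/1936.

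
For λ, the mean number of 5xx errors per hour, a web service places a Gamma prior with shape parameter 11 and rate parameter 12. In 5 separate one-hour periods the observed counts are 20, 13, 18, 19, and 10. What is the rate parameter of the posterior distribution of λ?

Total count: 20 + 13 + 18 + 19 + 10 = 80.
Total exposure: 5 hours.
The Gamma prior is conjugate for the Poisson rate, so λ | data ~ Gamma(11+80, 12+5) = Gamma(91, 17).

17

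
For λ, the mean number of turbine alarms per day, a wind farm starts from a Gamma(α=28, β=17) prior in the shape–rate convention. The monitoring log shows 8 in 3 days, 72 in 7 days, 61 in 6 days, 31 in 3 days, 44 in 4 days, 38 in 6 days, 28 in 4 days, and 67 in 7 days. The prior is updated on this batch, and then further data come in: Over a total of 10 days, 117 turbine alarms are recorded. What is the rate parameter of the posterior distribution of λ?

Total count: 8 + 72 + 61 + 31 + 44 + 38 + 28 + 67 = 349.
Total exposure: 3 + 7 + 6 + 3 + 4 + 6 + 4 + 7 = 40 days.
After the first batch: Gamma(28 + 349, 17 + 40) = Gamma(377, 57).
Total count 117 over total exposure 10 days.
After the second batch: Gamma(377 + 117, 57 + 10) = Gamma(494, 67).

67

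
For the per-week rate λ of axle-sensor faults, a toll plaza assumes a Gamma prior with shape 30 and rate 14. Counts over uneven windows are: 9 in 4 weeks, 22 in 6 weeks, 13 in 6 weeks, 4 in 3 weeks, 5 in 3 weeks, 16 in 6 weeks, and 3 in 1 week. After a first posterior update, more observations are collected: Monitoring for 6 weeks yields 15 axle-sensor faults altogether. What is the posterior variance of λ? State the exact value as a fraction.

117/2401

Total count: 9 + 22 + 13 + 4 + 5 + 16 + 3 = 72.
Total exposure: 4 + 6 + 6 + 3 + 3 + 6 + 1 = 29 weeks.
After the first batch: Gamma(30 + 72, 14 + 29) = Gamma(102, 43).
Total count 15 over total exposure 6 weeks.
After the second batch: Gamma(102 + 15, 43 + 6) = Gamma(117, 49).
Posterior variance = α'/β'² = 117/2401.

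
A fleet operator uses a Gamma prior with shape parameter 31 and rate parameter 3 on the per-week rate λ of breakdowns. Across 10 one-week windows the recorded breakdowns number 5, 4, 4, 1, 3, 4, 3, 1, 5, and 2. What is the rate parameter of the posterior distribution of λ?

13

Total count: 5 + 4 + 4 + 1 + 3 + 4 + 3 + 1 + 5 + 2 = 32.
Total exposure: 10 weeks.
Posterior: α' = 31 + 32 = 63, β' = 3 + 10 = 13.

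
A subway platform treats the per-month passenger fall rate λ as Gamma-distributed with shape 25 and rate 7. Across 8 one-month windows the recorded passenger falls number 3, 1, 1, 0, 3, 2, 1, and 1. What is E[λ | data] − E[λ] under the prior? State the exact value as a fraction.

-116/105

Total count: 3 + 1 + 1 + 0 + 3 + 2 + 1 + 1 = 12.
Total exposure: 8 months.
Posterior: α' = 25 + 12 = 37, β' = 7 + 8 = 15.
Posterior mean = 37/15 = 37/15; prior mean = 25/7 = 25/7. Difference = 37/15 − 25/7 = -116/105.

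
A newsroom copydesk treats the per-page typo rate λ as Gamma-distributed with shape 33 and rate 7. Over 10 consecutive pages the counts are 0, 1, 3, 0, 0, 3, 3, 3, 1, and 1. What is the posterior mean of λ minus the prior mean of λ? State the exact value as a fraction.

-225/119

Total count: 0 + 1 + 3 + 0 + 0 + 3 + 3 + 3 + 1 + 1 = 15.
Total exposure: 10 pages.
Posterior: α' = 33 + 15 = 48, β' = 7 + 10 = 17.
Posterior mean = 48/17 = 48/17; prior mean = 33/7 = 33/7. Difference = 48/17 − 33/7 = -225/119.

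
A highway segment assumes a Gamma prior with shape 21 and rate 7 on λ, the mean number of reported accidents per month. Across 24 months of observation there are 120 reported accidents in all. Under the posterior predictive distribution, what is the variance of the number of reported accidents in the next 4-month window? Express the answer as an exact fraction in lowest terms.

19740/961

Total count 120 over total exposure 24 months.
The Gamma prior is conjugate for the Poisson rate, so λ | data ~ Gamma(21+120, 7+24) = Gamma(141, 31).
The posterior predictive for a window of length T is Negative Binomial with variance T·α'·(β'+T)/β'² = 4·141·35/961 = 19740/961.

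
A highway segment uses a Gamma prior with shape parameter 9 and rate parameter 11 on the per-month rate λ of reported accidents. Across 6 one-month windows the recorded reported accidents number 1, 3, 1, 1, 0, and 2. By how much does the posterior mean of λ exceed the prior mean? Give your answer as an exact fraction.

2/11

Total count: 1 + 3 + 1 + 1 + 0 + 2 = 8.
Total exposure: 6 months.
Gamma(α, β) with Poisson data over total exposure Σt gives posterior Gamma(α+Σx, β+Σt) = Gamma(17, 17).
Posterior mean = 17/17 = 1; prior mean = 9/11 = 9/11. Difference = 1 − 9/11 = 2/11.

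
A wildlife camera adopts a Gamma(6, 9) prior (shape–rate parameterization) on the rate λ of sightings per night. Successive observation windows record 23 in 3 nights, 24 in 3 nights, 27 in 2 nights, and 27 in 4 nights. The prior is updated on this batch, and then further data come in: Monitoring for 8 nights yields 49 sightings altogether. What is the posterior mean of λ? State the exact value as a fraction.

156/29

Total count: 23 + 24 + 27 + 27 = 101.
Total exposure: 3 + 3 + 2 + 4 = 12 nights.
After the first batch: Gamma(6 + 101, 9 + 12) = Gamma(107, 21).
Total count 49 over total exposure 8 nights.
After the second batch: Gamma(107 + 49, 21 + 8) = Gamma(156, 29).
Posterior mean = α'/β' = 156/29.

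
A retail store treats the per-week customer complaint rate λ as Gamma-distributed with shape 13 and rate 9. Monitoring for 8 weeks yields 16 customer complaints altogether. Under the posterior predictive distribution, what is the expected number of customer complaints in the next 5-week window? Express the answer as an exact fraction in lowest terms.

145/17

Total count 16 over total exposure 8 weeks.
Gamma(α, β) with Poisson data over total exposure Σt gives posterior Gamma(α+Σx, β+Σt) = Gamma(29, 17).
Predictive mean over a 5-week window = T·E[λ|data] = 5·29/17 = 145/17.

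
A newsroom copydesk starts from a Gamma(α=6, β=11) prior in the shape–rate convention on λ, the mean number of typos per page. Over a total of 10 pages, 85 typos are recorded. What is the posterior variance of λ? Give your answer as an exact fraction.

13/63

Total count 85 over total exposure 10 pages.
Gamma(α, β) with Poisson data over total exposure Σt gives posterior Gamma(α+Σx, β+Σt) = Gamma(91, 21).
Posterior variance = α'/β'² = 91/441 = 13/63.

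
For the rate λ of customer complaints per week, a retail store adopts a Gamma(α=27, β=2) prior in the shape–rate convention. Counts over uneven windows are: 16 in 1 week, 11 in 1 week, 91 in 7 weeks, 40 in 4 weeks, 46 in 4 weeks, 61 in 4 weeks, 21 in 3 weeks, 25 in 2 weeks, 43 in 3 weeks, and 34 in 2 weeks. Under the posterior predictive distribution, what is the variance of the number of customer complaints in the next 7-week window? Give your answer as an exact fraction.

116200/1089

Total count: 16 + 11 + 91 + 40 + 46 + 61 + 21 + 25 + 43 + 34 = 388.
Total exposure: 1 + 1 + 7 + 4 + 4 + 4 + 3 + 2 + 3 + 2 = 31 weeks.
Conjugate update: add total count to the shape and total exposure to the rate, giving Gamma(415, 33).
The posterior predictive for a window of length T is Negative Binomial with variance T·α'·(β'+T)/β'² = 7·415·40/1089 = 116200/1089.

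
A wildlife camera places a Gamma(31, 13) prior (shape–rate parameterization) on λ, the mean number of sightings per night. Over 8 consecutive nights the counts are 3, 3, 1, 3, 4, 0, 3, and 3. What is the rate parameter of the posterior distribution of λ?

Total count: 3 + 3 + 1 + 3 + 4 + 0 + 3 + 3 = 20.
Total exposure: 8 nights.
Gamma(α, β) with Poisson data over total exposure Σt gives posterior Gamma(α+Σx, β+Σt) = Gamma(51, 21).

21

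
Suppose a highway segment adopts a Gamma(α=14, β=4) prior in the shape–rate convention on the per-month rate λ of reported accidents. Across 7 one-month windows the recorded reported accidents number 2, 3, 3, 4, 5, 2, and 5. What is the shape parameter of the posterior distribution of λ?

38

Total count: 2 + 3 + 3 + 4 + 5 + 2 + 5 = 24.
Total exposure: 7 months.
Conjugate update: add total count to the shape and total exposure to the rate, giving Gamma(38, 11).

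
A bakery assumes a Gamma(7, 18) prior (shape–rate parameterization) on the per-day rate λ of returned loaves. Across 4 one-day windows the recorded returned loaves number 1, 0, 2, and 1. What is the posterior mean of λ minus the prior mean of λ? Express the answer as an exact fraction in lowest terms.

Total count: 1 + 0 + 2 + 1 = 4.
Total exposure: 4 days.
By Gamma–Poisson conjugacy, the posterior is Gamma(α + Σx, β + Σt) = Gamma(7 + 4, 18 + 4) = Gamma(11, 22).
Posterior mean = 11/22 = 1/2; prior mean = 7/18 = 7/18. Difference = 1/2 − 7/18 = 1/9.

1/9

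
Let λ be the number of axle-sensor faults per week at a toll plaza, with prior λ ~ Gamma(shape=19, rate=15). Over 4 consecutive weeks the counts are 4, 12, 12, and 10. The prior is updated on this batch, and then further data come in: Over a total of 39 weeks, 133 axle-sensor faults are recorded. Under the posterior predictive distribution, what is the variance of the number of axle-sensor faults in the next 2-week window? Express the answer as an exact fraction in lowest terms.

5700/841

Total count: 4 + 12 + 12 + 10 = 38.
Total exposure: 4 weeks.
After the first batch: Gamma(19 + 38, 15 + 4) = Gamma(57, 19).
Total count 133 over total exposure 39 weeks.
After the second batch: Gamma(57 + 133, 19 + 39) = Gamma(190, 58).
The posterior predictive for a window of length T is Negative Binomial with variance T·α'·(β'+T)/β'² = 2·190·60/3364 = 5700/841.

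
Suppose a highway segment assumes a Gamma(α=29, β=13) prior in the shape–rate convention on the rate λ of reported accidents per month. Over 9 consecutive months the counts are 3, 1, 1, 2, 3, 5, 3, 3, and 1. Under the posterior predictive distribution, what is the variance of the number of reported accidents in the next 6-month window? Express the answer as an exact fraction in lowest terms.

2142/121

Total count: 3 + 1 + 1 + 2 + 3 + 5 + 3 + 3 + 1 = 22.
Total exposure: 9 months.
Conjugate update: add total count to the shape and total exposure to the rate, giving Gamma(51, 22).
The posterior predictive for a window of length T is Negative Binomial with variance T·α'·(β'+T)/β'² = 6·51·28/484 = 2142/121.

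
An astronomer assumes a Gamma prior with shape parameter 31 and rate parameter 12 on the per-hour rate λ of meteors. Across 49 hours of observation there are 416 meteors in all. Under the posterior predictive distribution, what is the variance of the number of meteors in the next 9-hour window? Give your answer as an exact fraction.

281610/3721

Total count 416 over total exposure 49 hours.
By Gamma–Poisson conjugacy, the posterior is Gamma(α + Σx, β + Σt) = Gamma(31 + 416, 12 + 49) = Gamma(447, 61).
The posterior predictive for a window of length T is Negative Binomial with variance T·α'·(β'+T)/β'² = 9·447·70/3721 = 281610/3721.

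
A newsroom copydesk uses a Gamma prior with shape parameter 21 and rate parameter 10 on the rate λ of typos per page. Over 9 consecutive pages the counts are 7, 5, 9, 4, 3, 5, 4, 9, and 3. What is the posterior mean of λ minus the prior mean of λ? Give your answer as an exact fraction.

Total count: 7 + 5 + 9 + 4 + 3 + 5 + 4 + 9 + 3 = 49.
Total exposure: 9 pages.
By Gamma–Poisson conjugacy, the posterior is Gamma(α + Σx, β + Σt) = Gamma(21 + 49, 10 + 9) = Gamma(70, 19).
Posterior mean = 70/19 = 70/19; prior mean = 21/10 = 21/10. Difference = 70/19 − 21/10 = 301/190.

301/190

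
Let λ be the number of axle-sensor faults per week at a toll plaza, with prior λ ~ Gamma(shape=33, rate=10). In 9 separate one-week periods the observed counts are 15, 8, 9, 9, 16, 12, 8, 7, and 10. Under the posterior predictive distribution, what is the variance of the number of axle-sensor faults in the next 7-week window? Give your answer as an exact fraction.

23114/361

Total count: 15 + 8 + 9 + 9 + 16 + 12 + 8 + 7 + 10 = 94.
Total exposure: 9 weeks.
Conjugate update: add total count to the shape and total exposure to the rate, giving Gamma(127, 19).
The posterior predictive for a window of length T is Negative Binomial with variance T·α'·(β'+T)/β'² = 7·127·26/361 = 23114/361.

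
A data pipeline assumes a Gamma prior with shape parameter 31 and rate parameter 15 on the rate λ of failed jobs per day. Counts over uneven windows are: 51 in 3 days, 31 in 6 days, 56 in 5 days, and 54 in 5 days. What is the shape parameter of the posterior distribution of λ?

223

Total count: 51 + 31 + 56 + 54 = 192.
Total exposure: 3 + 6 + 5 + 5 = 19 days.
Conjugate update: add total count to the shape and total exposure to the rate, giving Gamma(223, 34).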